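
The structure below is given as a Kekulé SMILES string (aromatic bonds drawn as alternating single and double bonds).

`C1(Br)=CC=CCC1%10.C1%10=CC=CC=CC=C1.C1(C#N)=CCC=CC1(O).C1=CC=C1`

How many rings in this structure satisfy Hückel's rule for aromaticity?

0

The SMILES encodes a six-membered carbon ring with two conjugated C=C double bonds and two sp³ carbons; an eight-membered carbon ring with four alternating C=C double bonds; a six-membered carbon ring with two isolated C=C double bonds and two sp³ carbons; a four-membered carbon ring with two alternating C=C double bonds.
The 6-membered ring has two sp³ carbons, so it is not fully conjugated — not aromatic (1,3-cyclohexadiene).
The 8-membered ring has only sp² ring atoms; a planar conformation would have a fully conjugated π system of 8 electrons. But 8 = 4(2), which is 4n not 4n+2, so it is not aromatic (cyclooctatetraene) — cyclooctatetraene distorts into a non-planar tub to avoid antiaromaticity.
The second 6-membered ring has two sp³ carbons, so it is not fully conjugated — not aromatic (1,4-cyclohexadiene).
The 4-membered ring has only sp² ring atoms; a planar conformation would have a fully conjugated π system of 4 electrons. But 4 = 4(1), which is 4n not 4n+2, so it is not aromatic (cyclobutadiene) — cyclobutadiene is antiaromatic and distorts to a rectangle.
None of the rings are aromatic. Total: 0.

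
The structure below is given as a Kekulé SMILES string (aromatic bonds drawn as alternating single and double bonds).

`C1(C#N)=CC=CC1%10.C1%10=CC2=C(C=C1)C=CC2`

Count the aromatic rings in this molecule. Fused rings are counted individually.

1

The SMILES encodes a five-membered carbon ring with two conjugated C=C double bonds and one sp³ carbon; a six-membered carbon ring with three alternating C=C double bonds, fused to a five-membered carbon ring containing one C=C double bond and one sp³ carbon.
The 5-membered ring has one sp³ carbon, so it is not fully conjugated — not aromatic (cyclopentadiene).
The 6-membered ring is fully conjugated (every ring atom contributes a p orbital); 3 ring double bonds give 6 π electrons. That satisfies 4n+2 with n=1, so it is aromatic (benzene ring).
The second 5-membered ring has one sp³ carbon, so it is not fully conjugated — not aromatic (cyclopentene ring).
1 of the 3 rings is aromatic. Total: 1.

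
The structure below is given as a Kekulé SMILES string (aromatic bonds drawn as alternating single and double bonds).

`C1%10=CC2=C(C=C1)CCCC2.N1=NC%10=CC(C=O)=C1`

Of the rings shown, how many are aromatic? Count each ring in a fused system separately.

The SMILES encodes a six-membered carbon ring with three alternating C=C double bonds, fused to a saturated six-membered carbon ring; a six-membered ring with two adjacent nitrogens and three alternating double bonds.
The 6-membered ring is fully conjugated (every ring atom contributes a p orbital); 3 ring double bonds give 6 π electrons. Since 6 = 4n+2 (n=1), it is aromatic (benzene ring).
The second 6-membered ring has four sp³ carbons, so it is not fully conjugated — not aromatic (cyclohexane ring).
The 6-membered ring with two nitrogens (1,2) has a continuous p-orbital overlap around the ring; 3 ring double bonds give 6 π electrons. Since 6 = 4n+2 (n=1), it is aromatic (pyridazine).
2 of the 3 rings are aromatic. Total: 2.

2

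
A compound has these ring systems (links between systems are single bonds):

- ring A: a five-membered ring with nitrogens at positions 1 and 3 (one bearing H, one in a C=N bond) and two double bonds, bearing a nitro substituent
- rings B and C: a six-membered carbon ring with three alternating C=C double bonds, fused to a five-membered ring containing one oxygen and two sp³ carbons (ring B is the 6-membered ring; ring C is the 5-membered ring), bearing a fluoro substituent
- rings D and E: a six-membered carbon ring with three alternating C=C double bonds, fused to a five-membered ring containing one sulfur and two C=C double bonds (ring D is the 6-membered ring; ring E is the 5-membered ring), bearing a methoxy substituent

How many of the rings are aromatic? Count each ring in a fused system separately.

4

Ring A is fully conjugated (every ring atom contributes a p orbital); 2 ring double bonds (4 π electrons) plus a heteroatom lone pair (2) give 6 π electrons. Since 6 = 4n+2 (n=1), ring A is aromatic (imidazole).
Ring B is planar and fully conjugated; 3 ring double bonds give 6 π electrons. 6 = 4(1)+2, so ring B is aromatic (benzene ring).
Ring C has two sp³ carbons, so it is not fully conjugated — not aromatic (oxolane ring).
Rings D and E form a fused bicyclic system (with one sulfur) with 9 sp² atoms and 10 π electrons from ring double bonds plus a heteroatom lone pair. 10 = 4(2)+2, so the system is aromatic and both rings count as aromatic (benzothiophene).
Aromatic: A, B, D, E. Total: 4.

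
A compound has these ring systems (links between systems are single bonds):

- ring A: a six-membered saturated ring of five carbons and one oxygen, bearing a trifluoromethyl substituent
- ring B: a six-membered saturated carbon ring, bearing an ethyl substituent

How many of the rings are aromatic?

Ring A has only sp³ atoms, so it is not fully conjugated — not aromatic (tetrahydropyran).
Ring B has only sp³ atoms, so it is not fully conjugated — not aromatic (cyclohexane).
No ring is aromatic. Total: 0.

0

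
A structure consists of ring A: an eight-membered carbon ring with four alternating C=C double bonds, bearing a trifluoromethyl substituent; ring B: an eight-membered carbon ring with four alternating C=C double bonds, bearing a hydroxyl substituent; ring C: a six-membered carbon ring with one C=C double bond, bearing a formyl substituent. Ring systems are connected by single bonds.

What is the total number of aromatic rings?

Ring A has only sp² ring atoms; a planar conformation would have a fully conjugated π system of 8 electrons. But 8 = 4(2), which is 4n not 4n+2, so ring A is not aromatic (cyclooctatetraene) — cyclooctatetraene distorts into a non-planar tub to avoid antiaromaticity.
Ring B has only sp² ring atoms; a planar conformation would have a fully conjugated π system of 8 electrons. But 8 = 4(2), which is 4n not 4n+2, so ring B is not aromatic (cyclooctatetraene) — cyclooctatetraene distorts into a non-planar tub to avoid antiaromaticity.
Ring C has four sp³ carbons, so it is not fully conjugated — not aromatic (cyclohexene).
No ring is aromatic. Total: 0.

0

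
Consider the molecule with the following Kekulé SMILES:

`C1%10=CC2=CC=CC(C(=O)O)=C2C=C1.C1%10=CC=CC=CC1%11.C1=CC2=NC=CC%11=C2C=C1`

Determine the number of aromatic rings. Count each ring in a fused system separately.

4

The SMILES encodes two fused six-membered carbon rings, each with three alternating C=C double bonds; a seven-membered carbon ring with three C=C double bonds and one sp³ carbon; two fused six-membered rings, each with three alternating double bonds; one ring is all carbon and the other has one ring nitrogen.
The fused 6/6-membered bicyclic is a single π system with 10 sp² atoms and 10 π electrons from ring double bonds. 10 = 4(2)+2, so the system is aromatic and both rings count as aromatic (naphthalene).
The 7-membered ring has one sp³ carbon, so it is not fully conjugated — not aromatic (cycloheptatriene).
The fused 6/6-membered bicyclic (with one nitrogen) is a single π system with 10 sp² atoms and 10 π electrons from ring double bonds. 10 = 4(2)+2, so the system is aromatic and both rings count as aromatic (quinoline).
4 of the 5 rings are aromatic. Total: 4.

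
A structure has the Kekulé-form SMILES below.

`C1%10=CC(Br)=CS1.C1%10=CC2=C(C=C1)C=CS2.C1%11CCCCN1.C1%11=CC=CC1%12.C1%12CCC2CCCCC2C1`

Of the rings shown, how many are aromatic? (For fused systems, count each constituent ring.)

3

The SMILES encodes a five-membered ring of four carbons and one sulfur, with two C=C double bonds; a six-membered carbon ring with three alternating C=C double bonds, fused to a five-membered ring containing one sulfur and two C=C double bonds; a six-membered saturated ring of five carbons and one N–H nitrogen; a five-membered carbon ring with two conjugated C=C double bonds and one sp³ carbon; two fused six-membered saturated carbon rings.
The 5-membered ring with one sulfur is planar and fully conjugated; 2 ring double bonds (4 π electrons) plus a heteroatom lone pair (2) give 6 π electrons. That satisfies 4n+2 with n=1, so it is aromatic (thiophene).
The fused 6/5-membered bicyclic (with one sulfur) is a single π system with 9 sp² atoms and 10 π electrons from ring double bonds plus a heteroatom lone pair. 10 = 4(2)+2, so the system is aromatic and both rings count as aromatic (benzothiophene).
The 6-membered ring with one N–H has only sp³ atoms, so it is not fully conjugated — not aromatic (piperidine).
The 5-membered ring has one sp³ carbon, so it is not fully conjugated — not aromatic (cyclopentadiene).
The 6-membered ring has only sp³ atoms, so it is not fully conjugated — not aromatic (cyclohexane ring).
The second 6-membered ring has only sp³ atoms, so it is not fully conjugated — not aromatic (cyclohexane ring).
3 of the 7 rings are aromatic. Total: 3.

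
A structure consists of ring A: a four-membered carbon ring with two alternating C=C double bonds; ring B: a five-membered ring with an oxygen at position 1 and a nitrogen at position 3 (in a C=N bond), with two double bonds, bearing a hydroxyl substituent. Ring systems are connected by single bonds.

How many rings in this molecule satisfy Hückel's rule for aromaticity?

Ring A has only sp² ring atoms; a planar conformation would have a fully conjugated π system of 4 electrons. But 4 = 4(1), which is 4n not 4n+2, so ring A is not aromatic (cyclobutadiene) — cyclobutadiene is antiaromatic and distorts to a rectangle.
Ring B is fully conjugated (every ring atom contributes a p orbital); 2 ring double bonds (4 π electrons) plus a heteroatom lone pair (2) give 6 π electrons. That satisfies 4n+2 with n=1, so ring B is aromatic (oxazole).
Aromatic: B. Total: 1.

1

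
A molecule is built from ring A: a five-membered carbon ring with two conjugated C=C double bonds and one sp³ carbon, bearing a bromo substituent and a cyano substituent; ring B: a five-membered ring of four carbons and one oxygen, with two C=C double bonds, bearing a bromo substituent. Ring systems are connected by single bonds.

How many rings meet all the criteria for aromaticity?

1

Ring A has one sp³ carbon, so it is not fully conjugated — not aromatic (cyclopentadiene).
Ring B is fully conjugated (every ring atom contributes a p orbital); 2 ring double bonds (4 π electrons) plus a heteroatom lone pair (2) give 6 π electrons. 6 = 4(1)+2, so ring B is aromatic (furan).
Aromatic: B. Total: 1.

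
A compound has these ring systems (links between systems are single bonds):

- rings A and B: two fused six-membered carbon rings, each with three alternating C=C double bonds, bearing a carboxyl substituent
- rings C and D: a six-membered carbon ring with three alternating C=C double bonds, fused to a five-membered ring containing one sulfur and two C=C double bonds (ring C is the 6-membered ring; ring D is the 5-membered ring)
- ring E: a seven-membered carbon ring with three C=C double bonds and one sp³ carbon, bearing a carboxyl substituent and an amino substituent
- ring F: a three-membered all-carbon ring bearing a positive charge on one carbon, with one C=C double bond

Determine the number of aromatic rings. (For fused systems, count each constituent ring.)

Rings A and B form a fused bicyclic system with 10 sp² atoms and 10 π electrons from ring double bonds. 10 = 4(2)+2, so the system is aromatic and both rings count as aromatic (naphthalene).
Rings C and D form a fused bicyclic system (with one sulfur) with 9 sp² atoms and 10 π electrons from ring double bonds plus a heteroatom lone pair. 10 = 4(2)+2, so the system is aromatic and both rings count as aromatic (benzothiophene).
Ring E has one sp³ carbon, so it is not fully conjugated — not aromatic (cycloheptatriene).
Ring F has a continuous p-orbital overlap around the ring; 1 ring double bond (2 π electrons) plus the carbocation's empty p orbital (0, but keeps the ring conjugated) give 2 π electrons. 2 = 4(0)+2, so ring F is aromatic (cyclopropenyl cation).
Aromatic: A, B, C, D, F. Total: 5.

5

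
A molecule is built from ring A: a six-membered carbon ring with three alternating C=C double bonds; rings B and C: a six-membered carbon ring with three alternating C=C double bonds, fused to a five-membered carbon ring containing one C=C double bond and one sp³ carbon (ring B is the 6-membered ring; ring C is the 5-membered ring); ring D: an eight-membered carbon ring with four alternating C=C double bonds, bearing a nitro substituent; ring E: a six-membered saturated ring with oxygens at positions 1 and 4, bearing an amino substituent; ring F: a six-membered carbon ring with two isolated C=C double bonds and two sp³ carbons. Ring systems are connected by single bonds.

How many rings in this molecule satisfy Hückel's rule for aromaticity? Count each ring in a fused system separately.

2

Ring A is fully conjugated (every ring atom contributes a p orbital); 3 ring double bonds give 6 π electrons. 6 = 4(1)+2, so ring A is aromatic (benzene).
Ring B is fully conjugated (every ring atom contributes a p orbital); 3 ring double bonds give 6 π electrons. Since 6 = 4n+2 (n=1), ring B is aromatic (benzene ring).
Ring C has one sp³ carbon, so it is not fully conjugated — not aromatic (cyclopentene ring).
Ring D has only sp² ring atoms; a planar conformation would have a fully conjugated π system of 8 electrons. But 8 = 4(2), which is 4n not 4n+2, so ring D is not aromatic (cyclooctatetraene) — cyclooctatetraene distorts into a non-planar tub to avoid antiaromaticity.
Ring E has only sp³ atoms, so it is not fully conjugated — not aromatic (1,4-dioxane).
Ring F has two sp³ carbons, so it is not fully conjugated — not aromatic (1,4-cyclohexadiene).
Aromatic: A, B. Total: 2.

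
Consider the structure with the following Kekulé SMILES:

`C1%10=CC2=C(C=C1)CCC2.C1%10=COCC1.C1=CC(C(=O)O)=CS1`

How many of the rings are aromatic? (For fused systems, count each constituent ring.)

The SMILES encodes a six-membered carbon ring with three alternating C=C double bonds, fused to a saturated five-membered carbon ring; a five-membered ring of four carbons and one oxygen, with one C=C double bond and two sp³ carbons; a five-membered ring of four carbons and one sulfur, with two C=C double bonds.
The 6-membered ring has a continuous p-orbital overlap around the ring; 3 ring double bonds give 6 π electrons. Since 6 = 4n+2 (n=1), it is aromatic (benzene ring).
The 5-membered ring has three sp³ carbons, so it is not fully conjugated — not aromatic (cyclopentane ring).
The 5-membered ring with one oxygen has two sp³ carbons, so it is not fully conjugated — not aromatic (2,3-dihydrofuran).
The 5-membered ring with one sulfur is fully conjugated (every ring atom contributes a p orbital); 2 ring double bonds (4 π electrons) plus a heteroatom lone pair (2) give 6 π electrons. That satisfies 4n+2 with n=1, so it is aromatic (thiophene).
2 of the 4 rings are aromatic. Total: 2.

2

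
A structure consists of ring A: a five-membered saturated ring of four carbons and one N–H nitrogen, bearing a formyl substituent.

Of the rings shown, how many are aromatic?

0

Ring A has only sp³ atoms, so it is not fully conjugated — not aromatic (pyrrolidine).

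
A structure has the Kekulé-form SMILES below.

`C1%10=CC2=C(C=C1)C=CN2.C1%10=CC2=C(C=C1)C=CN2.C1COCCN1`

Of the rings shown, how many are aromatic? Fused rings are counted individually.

4

The SMILES encodes a six-membered carbon ring with three alternating C=C double bonds, fused to a five-membered ring containing one N–H nitrogen and two C=C double bonds; a six-membered carbon ring with three alternating C=C double bonds, fused to a five-membered ring containing one N–H nitrogen and two C=C double bonds; a six-membered saturated ring with an oxygen and an N–H nitrogen at positions 1 and 4.
The fused 6/5-membered bicyclic (with one N–H) is a single π system with 9 sp² atoms and 10 π electrons from ring double bonds plus a heteroatom lone pair. 10 = 4(2)+2, so the system is aromatic and both rings count as aromatic (indole).
The fused 6/5-membered bicyclic (with one N–H) is a single π system with 9 sp² atoms and 10 π electrons from ring double bonds plus a heteroatom lone pair. 10 = 4(2)+2, so the system is aromatic and both rings count as aromatic (indole).
The 6-membered ring with one oxygen and one N–H (1,4) has only sp³ atoms, so it is not fully conjugated — not aromatic (morpholine).
4 of the 5 rings are aromatic. Total: 4.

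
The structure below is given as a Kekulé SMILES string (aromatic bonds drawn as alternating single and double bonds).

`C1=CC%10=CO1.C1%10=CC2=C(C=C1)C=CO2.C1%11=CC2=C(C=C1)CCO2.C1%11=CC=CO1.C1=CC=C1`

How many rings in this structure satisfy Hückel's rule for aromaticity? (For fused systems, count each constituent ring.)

5

The SMILES encodes a five-membered ring of four carbons and one oxygen, with two C=C double bonds; a six-membered carbon ring with three alternating C=C double bonds, fused to a five-membered ring containing one oxygen and two C=C double bonds; a six-membered carbon ring with three alternating C=C double bonds, fused to a five-membered ring containing one oxygen and two sp³ carbons; a five-membered ring of four carbons and one oxygen, with two C=C double bonds; a four-membered carbon ring with two alternating C=C double bonds.
The 5-membered ring with one oxygen has a continuous p-orbital overlap around the ring; 2 ring double bonds (4 π electrons) plus a heteroatom lone pair (2) give 6 π electrons. 6 = 4(1)+2, so it is aromatic (furan).
The fused 6/5-membered bicyclic (with one oxygen) is a single π system with 9 sp² atoms and 10 π electrons from ring double bonds plus a heteroatom lone pair. 10 = 4(2)+2, so the system is aromatic and both rings count as aromatic (benzofuran).
The 6-membered ring is fully conjugated (every ring atom contributes a p orbital); 3 ring double bonds give 6 π electrons. Since 6 = 4n+2 (n=1), it is aromatic (benzene ring).
The second 5-membered ring with one oxygen has two sp³ carbons, so it is not fully conjugated — not aromatic (oxolane ring).
The third 5-membered ring with one oxygen is planar and fully conjugated; 2 ring double bonds (4 π electrons) plus a heteroatom lone pair (2) give 6 π electrons. Since 6 = 4n+2 (n=1), it is aromatic (furan).
The 4-membered ring has only sp² ring atoms; a planar conformation would have a fully conjugated π system of 4 electrons. But 4 = 4(1), which is 4n not 4n+2, so it is not aromatic (cyclobutadiene) — cyclobutadiene is antiaromatic and distorts to a rectangle.
5 of the 7 rings are aromatic. Total: 5.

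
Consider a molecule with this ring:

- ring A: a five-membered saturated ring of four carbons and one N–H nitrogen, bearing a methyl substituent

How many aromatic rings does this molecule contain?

0

Ring A has only sp³ atoms, so it is not fully conjugated — not aromatic (pyrrolidine).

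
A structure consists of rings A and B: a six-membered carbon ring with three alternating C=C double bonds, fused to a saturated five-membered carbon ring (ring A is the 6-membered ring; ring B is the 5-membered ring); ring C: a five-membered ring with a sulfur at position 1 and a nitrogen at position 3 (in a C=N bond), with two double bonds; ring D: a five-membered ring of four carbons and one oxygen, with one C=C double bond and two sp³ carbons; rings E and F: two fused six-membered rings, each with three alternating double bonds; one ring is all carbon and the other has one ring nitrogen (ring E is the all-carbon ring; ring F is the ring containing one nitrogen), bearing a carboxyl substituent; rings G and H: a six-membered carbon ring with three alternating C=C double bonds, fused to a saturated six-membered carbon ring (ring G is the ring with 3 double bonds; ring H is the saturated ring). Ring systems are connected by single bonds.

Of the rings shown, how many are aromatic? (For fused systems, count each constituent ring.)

Ring A has a continuous p-orbital overlap around the ring; 3 ring double bonds give 6 π electrons. Since 6 = 4n+2 (n=1), ring A is aromatic (benzene ring).
Ring B has three sp³ carbons, so it is not fully conjugated — not aromatic (cyclopentane ring).
Ring C is planar and fully conjugated; 2 ring double bonds (4 π electrons) plus a heteroatom lone pair (2) give 6 π electrons. That satisfies 4n+2 with n=1, so ring C is aromatic (thiazole).
Ring D has two sp³ carbons, so it is not fully conjugated — not aromatic (2,3-dihydrofuran).
Rings E and F form a fused bicyclic system (with one nitrogen) with 10 sp² atoms and 10 π electrons from ring double bonds. 10 = 4(2)+2, so the system is aromatic and both rings count as aromatic (quinoline).
Ring G has a continuous p-orbital overlap around the ring; 3 ring double bonds give 6 π electrons. Since 6 = 4n+2 (n=1), ring G is aromatic (benzene ring).
Ring H has four sp³ carbons, so it is not fully conjugated — not aromatic (cyclohexane ring).
Aromatic: A, C, E, F, G. Total: 5.

5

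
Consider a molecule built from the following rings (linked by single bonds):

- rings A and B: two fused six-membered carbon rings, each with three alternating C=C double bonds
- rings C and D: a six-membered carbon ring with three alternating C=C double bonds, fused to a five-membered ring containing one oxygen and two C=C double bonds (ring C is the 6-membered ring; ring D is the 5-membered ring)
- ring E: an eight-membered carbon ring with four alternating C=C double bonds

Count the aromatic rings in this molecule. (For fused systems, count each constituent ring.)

4

Rings A and B form a fused bicyclic system with 10 sp² atoms and 10 π electrons from ring double bonds. 10 = 4(2)+2, so the system is aromatic and both rings count as aromatic (naphthalene).
Rings C and D form a fused bicyclic system (with one oxygen) with 9 sp² atoms and 10 π electrons from ring double bonds plus a heteroatom lone pair. 10 = 4(2)+2, so the system is aromatic and both rings count as aromatic (benzofuran).
Ring E has only sp² ring atoms; a planar conformation would have a fully conjugated π system of 8 electrons. But 8 = 4(2), which is 4n not 4n+2, so ring E is not aromatic (cyclooctatetraene) — cyclooctatetraene distorts into a non-planar tub to avoid antiaromaticity.
Aromatic: A, B, C, D. Total: 4.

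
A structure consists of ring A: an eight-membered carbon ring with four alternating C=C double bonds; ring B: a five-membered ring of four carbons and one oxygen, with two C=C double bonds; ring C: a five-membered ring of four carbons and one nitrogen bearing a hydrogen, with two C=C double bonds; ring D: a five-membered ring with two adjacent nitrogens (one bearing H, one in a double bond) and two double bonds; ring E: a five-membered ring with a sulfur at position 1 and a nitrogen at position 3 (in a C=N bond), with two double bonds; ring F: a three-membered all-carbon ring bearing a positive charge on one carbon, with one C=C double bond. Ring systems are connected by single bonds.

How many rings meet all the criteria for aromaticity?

Ring A has only sp² ring atoms; a planar conformation would have a fully conjugated π system of 8 electrons. But 8 = 4(2), which is 4n not 4n+2, so ring A is not aromatic (cyclooctatetraene) — cyclooctatetraene distorts into a non-planar tub to avoid antiaromaticity.
Ring B is fully conjugated (every ring atom contributes a p orbital); 2 ring double bonds (4 π electrons) plus a heteroatom lone pair (2) give 6 π electrons. That satisfies 4n+2 with n=1, so ring B is aromatic (furan).
Ring C is fully conjugated (every ring atom contributes a p orbital); 2 ring double bonds (4 π electrons) plus a heteroatom lone pair (2) give 6 π electrons. Since 6 = 4n+2 (n=1), ring C is aromatic (pyrrole).
Ring D has a continuous p-orbital overlap around the ring; 2 ring double bonds (4 π electrons) plus a heteroatom lone pair (2) give 6 π electrons. 6 = 4(1)+2, so ring D is aromatic (pyrazole).
Ring E is fully conjugated (every ring atom contributes a p orbital); 2 ring double bonds (4 π electrons) plus a heteroatom lone pair (2) give 6 π electrons. That satisfies 4n+2 with n=1, so ring E is aromatic (thiazole).
Ring F is fully conjugated (every ring atom contributes a p orbital); 1 ring double bond (2 π electrons) plus the carbocation's empty p orbital (0, but keeps the ring conjugated) give 2 π electrons. That satisfies 4n+2 with n=0, so ring F is aromatic (cyclopropenyl cation).
Aromatic: B, C, D, E, F. Total: 5.

5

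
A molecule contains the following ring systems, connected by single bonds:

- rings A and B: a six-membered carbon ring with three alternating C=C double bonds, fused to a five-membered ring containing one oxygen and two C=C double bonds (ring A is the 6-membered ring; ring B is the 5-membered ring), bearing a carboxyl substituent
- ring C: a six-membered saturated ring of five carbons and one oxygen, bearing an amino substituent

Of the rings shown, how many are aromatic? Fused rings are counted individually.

2

Rings A and B form a fused bicyclic system (with one oxygen) with 9 sp² atoms and 10 π electrons from ring double bonds plus a heteroatom lone pair. 10 = 4(2)+2, so the system is aromatic and both rings count as aromatic (benzofuran).
Ring C has only sp³ atoms, so it is not fully conjugated — not aromatic (tetrahydropyran).
Aromatic: A, B. Total: 2.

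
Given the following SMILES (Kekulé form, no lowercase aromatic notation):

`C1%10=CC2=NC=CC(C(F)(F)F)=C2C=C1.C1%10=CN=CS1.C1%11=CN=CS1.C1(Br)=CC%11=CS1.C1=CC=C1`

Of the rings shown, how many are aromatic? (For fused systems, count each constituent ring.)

5

The SMILES encodes two fused six-membered rings, each with three alternating double bonds; one ring is all carbon and the other has one ring nitrogen; a five-membered ring with a sulfur at position 1 and a nitrogen at position 3 (in a C=N bond), with two double bonds; a five-membered ring with a sulfur at position 1 and a nitrogen at position 3 (in a C=N bond), with two double bonds; a five-membered ring of four carbons and one sulfur, with two C=C double bonds; a four-membered carbon ring with two alternating C=C double bonds.
The fused 6/6-membered bicyclic (with one nitrogen) is a single π system with 10 sp² atoms and 10 π electrons from ring double bonds. 10 = 4(2)+2, so the system is aromatic and both rings count as aromatic (quinoline).
The 5-membered ring with one sulfur and one =N– is fully conjugated (every ring atom contributes a p orbital); 2 ring double bonds (4 π electrons) plus a heteroatom lone pair (2) give 6 π electrons. 6 = 4(1)+2, so it is aromatic (thiazole).
The second 5-membered ring with one sulfur and one =N– is planar and fully conjugated; 2 ring double bonds (4 π electrons) plus a heteroatom lone pair (2) give 6 π electrons. Since 6 = 4n+2 (n=1), it is aromatic (thiazole).
The 5-membered ring with one sulfur has a continuous p-orbital overlap around the ring; 2 ring double bonds (4 π electrons) plus a heteroatom lone pair (2) give 6 π electrons. That satisfies 4n+2 with n=1, so it is aromatic (thiophene).
The 4-membered ring has only sp² ring atoms; a planar conformation would have a fully conjugated π system of 4 electrons. But 4 = 4(1), which is 4n not 4n+2, so it is not aromatic (cyclobutadiene) — cyclobutadiene is antiaromatic and distorts to a rectangle.
5 of the 6 rings are aromatic. Total: 5.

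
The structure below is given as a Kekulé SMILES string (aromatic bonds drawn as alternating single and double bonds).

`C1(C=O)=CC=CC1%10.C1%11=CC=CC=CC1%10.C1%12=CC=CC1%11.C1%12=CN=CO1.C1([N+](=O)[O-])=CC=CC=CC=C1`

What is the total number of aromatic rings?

The SMILES encodes a five-membered carbon ring with two conjugated C=C double bonds and one sp³ carbon; a seven-membered carbon ring with three C=C double bonds and one sp³ carbon; a five-membered carbon ring with two conjugated C=C double bonds and one sp³ carbon; a five-membered ring with an oxygen at position 1 and a nitrogen at position 3 (in a C=N bond), with two double bonds; an eight-membered carbon ring with four alternating C=C double bonds.
The 5-membered ring has one sp³ carbon, so it is not fully conjugated — not aromatic (cyclopentadiene).
The 7-membered ring has one sp³ carbon, so it is not fully conjugated — not aromatic (cycloheptatriene).
The second 5-membered ring has one sp³ carbon, so it is not fully conjugated — not aromatic (cyclopentadiene).
The 5-membered ring with one oxygen and one =N– is fully conjugated (every ring atom contributes a p orbital); 2 ring double bonds (4 π electrons) plus a heteroatom lone pair (2) give 6 π electrons. 6 = 4(1)+2, so it is aromatic (oxazole).
The 8-membered ring has only sp² ring atoms; a planar conformation would have a fully conjugated π system of 8 electrons. But 8 = 4(2), which is 4n not 4n+2, so it is not aromatic (cyclooctatetraene) — cyclooctatetraene distorts into a non-planar tub to avoid antiaromaticity.
1 of the 5 rings is aromatic. Total: 1.

1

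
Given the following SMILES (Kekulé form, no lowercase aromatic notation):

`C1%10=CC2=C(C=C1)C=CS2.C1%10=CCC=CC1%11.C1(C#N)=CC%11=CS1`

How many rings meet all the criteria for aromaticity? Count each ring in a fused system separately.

The SMILES encodes a six-membered carbon ring with three alternating C=C double bonds, fused to a five-membered ring containing one sulfur and two C=C double bonds; a six-membered carbon ring with two isolated C=C double bonds and two sp³ carbons; a five-membered ring of four carbons and one sulfur, with two C=C double bonds.
The fused 6/5-membered bicyclic (with one sulfur) is a single π system with 9 sp² atoms and 10 π electrons from ring double bonds plus a heteroatom lone pair. 10 = 4(2)+2, so the system is aromatic and both rings count as aromatic (benzothiophene).
The 6-membered ring has two sp³ carbons, so it is not fully conjugated — not aromatic (1,4-cyclohexadiene).
The 5-membered ring with one sulfur is planar and fully conjugated; 2 ring double bonds (4 π electrons) plus a heteroatom lone pair (2) give 6 π electrons. 6 = 4(1)+2, so it is aromatic (thiophene).
3 of the 4 rings are aromatic. Total: 3.

3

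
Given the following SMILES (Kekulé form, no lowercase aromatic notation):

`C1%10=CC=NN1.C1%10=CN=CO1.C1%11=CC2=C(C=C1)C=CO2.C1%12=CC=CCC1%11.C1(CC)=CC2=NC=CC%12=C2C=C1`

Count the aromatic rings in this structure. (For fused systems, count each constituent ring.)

The SMILES encodes a five-membered ring with two adjacent nitrogens (one bearing H, one in a double bond) and two double bonds; a five-membered ring with an oxygen at position 1 and a nitrogen at position 3 (in a C=N bond), with two double bonds; a six-membered carbon ring with three alternating C=C double bonds, fused to a five-membered ring containing one oxygen and two C=C double bonds; a six-membered carbon ring with two conjugated C=C double bonds and two sp³ carbons; two fused six-membered rings, each with three alternating double bonds; one ring is all carbon and the other has one ring nitrogen.
The 5-membered ring with two adjacent nitrogens (one N–H, one =N–) has a continuous p-orbital overlap around the ring; 2 ring double bonds (4 π electrons) plus a heteroatom lone pair (2) give 6 π electrons. That satisfies 4n+2 with n=1, so it is aromatic (pyrazole).
The 5-membered ring with one oxygen and one =N– has a continuous p-orbital overlap around the ring; 2 ring double bonds (4 π electrons) plus a heteroatom lone pair (2) give 6 π electrons. Since 6 = 4n+2 (n=1), it is aromatic (oxazole).
The fused 6/5-membered bicyclic (with one oxygen) is a single π system with 9 sp² atoms and 10 π electrons from ring double bonds plus a heteroatom lone pair. 10 = 4(2)+2, so the system is aromatic and both rings count as aromatic (benzofuran).
The 6-membered ring has two sp³ carbons, so it is not fully conjugated — not aromatic (1,3-cyclohexadiene).
The fused 6/6-membered bicyclic (with one nitrogen) is a single π system with 10 sp² atoms and 10 π electrons from ring double bonds. 10 = 4(2)+2, so the system is aromatic and both rings count as aromatic (quinoline).
6 of the 7 rings are aromatic. Total: 6.

6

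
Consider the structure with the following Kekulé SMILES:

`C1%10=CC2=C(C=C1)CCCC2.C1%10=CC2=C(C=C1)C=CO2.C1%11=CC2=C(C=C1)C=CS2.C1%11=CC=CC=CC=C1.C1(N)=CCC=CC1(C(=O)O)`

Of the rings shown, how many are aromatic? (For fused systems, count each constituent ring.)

The SMILES encodes a six-membered carbon ring with three alternating C=C double bonds, fused to a saturated six-membered carbon ring; a six-membered carbon ring with three alternating C=C double bonds, fused to a five-membered ring containing one oxygen and two C=C double bonds; a six-membered carbon ring with three alternating C=C double bonds, fused to a five-membered ring containing one sulfur and two C=C double bonds; an eight-membered carbon ring with four alternating C=C double bonds; a six-membered carbon ring with two isolated C=C double bonds and two sp³ carbons.
The 6-membered ring has a continuous p-orbital overlap around the ring; 3 ring double bonds give 6 π electrons. 6 = 4(1)+2, so it is aromatic (benzene ring).
The second 6-membered ring has four sp³ carbons, so it is not fully conjugated — not aromatic (cyclohexane ring).
The fused 6/5-membered bicyclic (with one oxygen) is a single π system with 9 sp² atoms and 10 π electrons from ring double bonds plus a heteroatom lone pair. 10 = 4(2)+2, so the system is aromatic and both rings count as aromatic (benzofuran).
The fused 6/5-membered bicyclic (with one sulfur) is a single π system with 9 sp² atoms and 10 π electrons from ring double bonds plus a heteroatom lone pair. 10 = 4(2)+2, so the system is aromatic and both rings count as aromatic (benzothiophene).
The 8-membered ring has only sp² ring atoms; a planar conformation would have a fully conjugated π system of 8 electrons. But 8 = 4(2), which is 4n not 4n+2, so it is not aromatic (cyclooctatetraene) — cyclooctatetraene distorts into a non-planar tub to avoid antiaromaticity.
The third 6-membered ring has two sp³ carbons, so it is not fully conjugated — not aromatic (1,4-cyclohexadiene).
5 of the 8 rings are aromatic. Total: 5.

5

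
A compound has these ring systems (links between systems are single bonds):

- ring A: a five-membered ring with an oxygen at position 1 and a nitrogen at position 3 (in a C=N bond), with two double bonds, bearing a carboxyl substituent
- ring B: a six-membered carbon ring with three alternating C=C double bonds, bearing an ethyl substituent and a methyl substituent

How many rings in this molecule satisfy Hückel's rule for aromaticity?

2

Ring A is fully conjugated (every ring atom contributes a p orbital); 2 ring double bonds (4 π electrons) plus a heteroatom lone pair (2) give 6 π electrons. 6 = 4(1)+2, so ring A is aromatic (oxazole).
Ring B is fully conjugated (every ring atom contributes a p orbital); 3 ring double bonds give 6 π electrons. Since 6 = 4n+2 (n=1), ring B is aromatic (benzene).
Aromatic: A, B. Total: 2.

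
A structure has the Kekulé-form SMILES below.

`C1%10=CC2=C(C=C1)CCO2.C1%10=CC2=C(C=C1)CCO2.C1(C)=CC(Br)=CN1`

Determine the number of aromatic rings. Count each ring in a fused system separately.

3

The SMILES encodes a six-membered carbon ring with three alternating C=C double bonds, fused to a five-membered ring containing one oxygen and two sp³ carbons; a six-membered carbon ring with three alternating C=C double bonds, fused to a five-membered ring containing one oxygen and two sp³ carbons; a five-membered ring of four carbons and one nitrogen bearing a hydrogen, with two C=C double bonds.
The 6-membered ring is fully conjugated (every ring atom contributes a p orbital); 3 ring double bonds give 6 π electrons. 6 = 4(1)+2, so it is aromatic (benzene ring).
The 5-membered ring with one oxygen has two sp³ carbons, so it is not fully conjugated — not aromatic (oxolane ring).
The second 6-membered ring has a continuous p-orbital overlap around the ring; 3 ring double bonds give 6 π electrons. 6 = 4(1)+2, so it is aromatic (benzene ring).
The second 5-membered ring with one oxygen has two sp³ carbons, so it is not fully conjugated — not aromatic (oxolane ring).
The 5-membered ring with one N–H is fully conjugated (every ring atom contributes a p orbital); 2 ring double bonds (4 π electrons) plus a heteroatom lone pair (2) give 6 π electrons. Since 6 = 4n+2 (n=1), it is aromatic (pyrrole).
3 of the 5 rings are aromatic. Total: 3.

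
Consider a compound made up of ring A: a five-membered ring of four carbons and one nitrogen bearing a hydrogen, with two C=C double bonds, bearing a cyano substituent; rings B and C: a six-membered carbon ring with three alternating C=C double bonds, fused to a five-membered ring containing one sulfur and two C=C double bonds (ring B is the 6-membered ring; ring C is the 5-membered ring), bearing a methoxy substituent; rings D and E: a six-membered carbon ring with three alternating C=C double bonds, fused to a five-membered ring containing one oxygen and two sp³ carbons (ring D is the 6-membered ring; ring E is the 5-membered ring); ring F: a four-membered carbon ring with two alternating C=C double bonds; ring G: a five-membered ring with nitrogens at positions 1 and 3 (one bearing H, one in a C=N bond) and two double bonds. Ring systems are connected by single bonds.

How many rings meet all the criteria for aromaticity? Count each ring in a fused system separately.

Ring A is fully conjugated (every ring atom contributes a p orbital); 2 ring double bonds (4 π electrons) plus a heteroatom lone pair (2) give 6 π electrons. 6 = 4(1)+2, so ring A is aromatic (pyrrole).
Rings B and C form a fused bicyclic system (with one sulfur) with 9 sp² atoms and 10 π electrons from ring double bonds plus a heteroatom lone pair. 10 = 4(2)+2, so the system is aromatic and both rings count as aromatic (benzothiophene).
Ring D is fully conjugated (every ring atom contributes a p orbital); 3 ring double bonds give 6 π electrons. 6 = 4(1)+2, so ring D is aromatic (benzene ring).
Ring E has two sp³ carbons, so it is not fully conjugated — not aromatic (oxolane ring).
Ring F has only sp² ring atoms; a planar conformation would have a fully conjugated π system of 4 electrons. But 4 = 4(1), which is 4n not 4n+2, so ring F is not aromatic (cyclobutadiene) — cyclobutadiene is antiaromatic and distorts to a rectangle.
Ring G is planar and fully conjugated; 2 ring double bonds (4 π electrons) plus a heteroatom lone pair (2) give 6 π electrons. Since 6 = 4n+2 (n=1), ring G is aromatic (imidazole).
Aromatic: A, B, C, D, G. Total: 5.

5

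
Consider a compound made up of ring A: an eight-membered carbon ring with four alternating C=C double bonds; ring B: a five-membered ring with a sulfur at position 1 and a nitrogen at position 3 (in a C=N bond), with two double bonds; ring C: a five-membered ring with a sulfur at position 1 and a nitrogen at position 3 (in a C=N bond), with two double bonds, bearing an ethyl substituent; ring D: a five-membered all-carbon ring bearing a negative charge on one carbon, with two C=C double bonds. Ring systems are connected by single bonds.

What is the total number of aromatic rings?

3

Ring A has only sp² ring atoms; a planar conformation would have a fully conjugated π system of 8 electrons. But 8 = 4(2), which is 4n not 4n+2, so ring A is not aromatic (cyclooctatetraene) — cyclooctatetraene distorts into a non-planar tub to avoid antiaromaticity.
Ring B has a continuous p-orbital overlap around the ring; 2 ring double bonds (4 π electrons) plus a heteroatom lone pair (2) give 6 π electrons. Since 6 = 4n+2 (n=1), ring B is aromatic (thiazole).
Ring C is planar and fully conjugated; 2 ring double bonds (4 π electrons) plus a heteroatom lone pair (2) give 6 π electrons. Since 6 = 4n+2 (n=1), ring C is aromatic (thiazole).
Ring D is fully conjugated (every ring atom contributes a p orbital); 2 ring double bonds (4 π electrons) plus the carbanion lone pair (2) give 6 π electrons. That satisfies 4n+2 with n=1, so ring D is aromatic (cyclopentadienyl anion).
Aromatic: B, C, D. Total: 3.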